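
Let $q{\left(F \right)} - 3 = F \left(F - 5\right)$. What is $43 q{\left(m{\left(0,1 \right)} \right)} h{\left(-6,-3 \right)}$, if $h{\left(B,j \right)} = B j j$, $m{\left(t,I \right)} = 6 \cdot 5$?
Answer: $-1748466$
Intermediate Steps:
$m{\left(t,I \right)} = 30$
$h{\left(B,j \right)} = B j^{2}$
$q{\left(F \right)} = 3 + F \left(-5 + F\right)$ ($q{\left(F \right)} = 3 + F \left(F - 5\right) = 3 + F \left(-5 + F\right)$)
$43 q{\left(m{\left(0,1 \right)} \right)} h{\left(-6,-3 \right)} = 43 \left(3 + 30^{2} - 150\right) \left(- 6 \left(-3\right)^{2}\right) = 43 \left(3 + 900 - 150\right) \left(\left(-6\right) 9\right) = 43 \cdot 753 \left(-54\right) = 32379 \left(-54\right) = -1748466$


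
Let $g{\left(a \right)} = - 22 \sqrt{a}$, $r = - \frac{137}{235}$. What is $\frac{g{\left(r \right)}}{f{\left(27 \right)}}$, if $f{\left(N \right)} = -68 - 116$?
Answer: $\frac{11 i \sqrt{32195}}{21620} \approx 0.091292 i$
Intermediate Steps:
$r = - \frac{137}{235}$ ($r = \left(-137\right) \frac{1}{235} = - \frac{137}{235} \approx -0.58298$)
$f{\left(N \right)} = -184$ ($f{\left(N \right)} = -68 - 116 = -184$)
$\frac{g{\left(r \right)}}{f{\left(27 \right)}} = \frac{\left(-22\right) \sqrt{- \frac{137}{235}}}{-184} = - 22 \frac{i \sqrt{32195}}{235} \left(- \frac{1}{184}\right) = - \frac{22 i \sqrt{32195}}{235} \left(- \frac{1}{184}\right) = \frac{11 i \sqrt{32195}}{21620}$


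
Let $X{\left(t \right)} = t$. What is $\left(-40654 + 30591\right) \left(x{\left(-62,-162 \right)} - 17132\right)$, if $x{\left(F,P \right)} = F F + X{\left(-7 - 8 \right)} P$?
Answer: $109264054$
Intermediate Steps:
$x{\left(F,P \right)} = F^{2} - 15 P$ ($x{\left(F,P \right)} = F F + \left(-7 - 8\right) P = F^{2} + \left(-7 - 8\right) P = F^{2} - 15 P$)
$\left(-40654 + 30591\right) \left(x{\left(-62,-162 \right)} - 17132\right) = \left(-40654 + 30591\right) \left(\left(\left(-62\right)^{2} - -2430\right) - 17132\right) = - 10063 \left(\left(3844 + 2430\right) - 17132\right) = - 10063 \left(6274 - 17132\right) = \left(-10063\right) \left(-10858\right) = 109264054$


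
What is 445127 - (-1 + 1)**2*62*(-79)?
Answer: 445127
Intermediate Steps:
445127 - (-1 + 1)**2*62*(-79) = 445127 - 0**2*62*(-79) = 445127 - 0*62*(-79) = 445127 - 0*(-79) = 445127 - 1*0 = 445127 + 0 = 445127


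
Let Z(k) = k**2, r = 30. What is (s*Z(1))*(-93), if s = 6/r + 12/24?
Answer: -651/10 ≈ -65.100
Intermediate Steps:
s = 7/10 (s = 6/30 + 12/24 = 6*(1/30) + 12*(1/24) = 1/5 + 1/2 = 7/10 ≈ 0.70000)
(s*Z(1))*(-93) = ((7/10)*1**2)*(-93) = ((7/10)*1)*(-93) = (7/10)*(-93) = -651/10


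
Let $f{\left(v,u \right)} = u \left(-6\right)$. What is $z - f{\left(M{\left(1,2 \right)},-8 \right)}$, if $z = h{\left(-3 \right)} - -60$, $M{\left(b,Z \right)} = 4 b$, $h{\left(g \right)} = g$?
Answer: $9$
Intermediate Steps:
$f{\left(v,u \right)} = - 6 u$
$z = 57$ ($z = -3 - -60 = -3 + 60 = 57$)
$z - f{\left(M{\left(1,2 \right)},-8 \right)} = 57 - \left(-6\right) \left(-8\right) = 57 - 48 = 9$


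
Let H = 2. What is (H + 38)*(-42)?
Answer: -1680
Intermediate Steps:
(H + 38)*(-42) = (2 + 38)*(-42) = 40*(-42) = -1680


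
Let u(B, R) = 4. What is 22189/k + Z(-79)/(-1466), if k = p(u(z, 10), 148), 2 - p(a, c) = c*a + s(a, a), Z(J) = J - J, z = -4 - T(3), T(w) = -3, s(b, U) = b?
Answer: -22189/594 ≈ -37.355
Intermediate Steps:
z = -1 (z = -4 - 1*(-3) = -4 + 3 = -1)
Z(J) = 0
p(a, c) = 2 - a - a*c (p(a, c) = 2 - (c*a + a) = 2 - (a*c + a) = 2 - (a + a*c) = 2 + (-a - a*c) = 2 - a - a*c)
k = -594 (k = 2 - 1*4 - 1*4*148 = 2 - 4 - 592 = -594)
22189/k + Z(-79)/(-1466) = 22189/(-594) + 0/(-1466) = 22189*(-1/594) + 0*(-1/1466) = -22189/594 + 0 = -22189/594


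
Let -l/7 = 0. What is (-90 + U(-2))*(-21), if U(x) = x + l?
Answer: 1932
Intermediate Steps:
l = 0 (l = -7*0 = 0)
U(x) = x (U(x) = x + 0 = x)
(-90 + U(-2))*(-21) = (-90 - 2)*(-21) = -92*(-21) = 1932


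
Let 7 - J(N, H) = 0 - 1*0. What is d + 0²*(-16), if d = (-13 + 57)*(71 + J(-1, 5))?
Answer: 3432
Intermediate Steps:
J(N, H) = 7 (J(N, H) = 7 - (0 - 1*0) = 7 - (0 + 0) = 7 - 1*0 = 7 + 0 = 7)
d = 3432 (d = (-13 + 57)*(71 + 7) = 44*78 = 3432)
d + 0²*(-16) = 3432 + 0²*(-16) = 3432 + 0*(-16) = 3432 + 0 = 3432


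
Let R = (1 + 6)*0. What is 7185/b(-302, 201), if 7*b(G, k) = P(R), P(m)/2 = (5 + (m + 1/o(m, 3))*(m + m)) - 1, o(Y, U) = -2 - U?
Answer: 50295/8 ≈ 6286.9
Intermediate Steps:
R = 0 (R = 7*0 = 0)
P(m) = 8 + 4*m*(-1/5 + m) (P(m) = 2*((5 + (m + 1/(-2 - 1*3))*(m + m)) - 1) = 2*((5 + (m + 1/(-2 - 3))*(2*m)) - 1) = 2*((5 + (m + 1/(-5))*(2*m)) - 1) = 2*((5 + (m - 1/5)*(2*m)) - 1) = 2*((5 + (-1/5 + m)*(2*m)) - 1) = 2*((5 + 2*m*(-1/5 + m)) - 1) = 2*(4 + 2*m*(-1/5 + m)) = 8 + 4*m*(-1/5 + m))
b(G, k) = 8/7 (b(G, k) = (8 + 4*0**2 - 4/5*0)/7 = (8 + 4*0 + 0)/7 = (8 + 0 + 0)/7 = (1/7)*8 = 8/7)
7185/b(-302, 201) = 7185/(8/7) = 7185*(7/8) = 50295/8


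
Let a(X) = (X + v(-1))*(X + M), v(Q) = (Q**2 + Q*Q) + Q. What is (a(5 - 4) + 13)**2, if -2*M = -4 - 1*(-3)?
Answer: 256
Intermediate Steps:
v(Q) = Q + 2*Q**2 (v(Q) = (Q**2 + Q**2) + Q = 2*Q**2 + Q = Q + 2*Q**2)
M = 1/2 (M = -(-4 - 1*(-3))/2 = -(-4 + 3)/2 = -1/2*(-1) = 1/2 ≈ 0.50000)
a(X) = (1 + X)*(1/2 + X) (a(X) = (X - (1 + 2*(-1)))*(X + 1/2) = (X - (1 - 2))*(1/2 + X) = (X - 1*(-1))*(1/2 + X) = (X + 1)*(1/2 + X) = (1 + X)*(1/2 + X))
(a(5 - 4) + 13)**2 = ((1/2 + (5 - 4)**2 + 3*(5 - 4)/2) + 13)**2 = ((1/2 + 1**2 + (3/2)*1) + 13)**2 = ((1/2 + 1 + 3/2) + 13)**2 = (3 + 13)**2 = 16**2 = 256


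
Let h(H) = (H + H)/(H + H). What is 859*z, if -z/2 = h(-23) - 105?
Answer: 178672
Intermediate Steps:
h(H) = 1 (h(H) = (2*H)/((2*H)) = (2*H)*(1/(2*H)) = 1)
z = 208 (z = -2*(1 - 105) = -2*(-104) = 208)
859*z = 859*208 = 178672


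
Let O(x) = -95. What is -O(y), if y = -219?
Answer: 95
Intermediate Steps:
-O(y) = -1*(-95) = 95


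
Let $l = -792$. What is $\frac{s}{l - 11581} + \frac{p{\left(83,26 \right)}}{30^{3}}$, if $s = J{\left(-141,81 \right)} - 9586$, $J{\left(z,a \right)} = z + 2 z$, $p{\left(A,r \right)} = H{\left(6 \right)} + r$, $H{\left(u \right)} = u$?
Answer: $\frac{33829867}{41758875} \approx 0.81012$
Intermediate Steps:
$p{\left(A,r \right)} = 6 + r$
$J{\left(z,a \right)} = 3 z$
$s = -10009$ ($s = 3 \left(-141\right) - 9586 = -423 - 9586 = -10009$)
$\frac{s}{l - 11581} + \frac{p{\left(83,26 \right)}}{30^{3}} = - \frac{10009}{-792 - 11581} + \frac{6 + 26}{30^{3}} = - \frac{10009}{-12373} + \frac{32}{27000} = \left(-10009\right) \left(- \frac{1}{12373}\right) + 32 \cdot \frac{1}{27000} = \frac{10009}{12373} + \frac{4}{3375} = \frac{33829867}{41758875}$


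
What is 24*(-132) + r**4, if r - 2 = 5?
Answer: -767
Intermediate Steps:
r = 7 (r = 2 + 5 = 7)
24*(-132) + r**4 = 24*(-132) + 7**4 = -3168 + 2401 = -767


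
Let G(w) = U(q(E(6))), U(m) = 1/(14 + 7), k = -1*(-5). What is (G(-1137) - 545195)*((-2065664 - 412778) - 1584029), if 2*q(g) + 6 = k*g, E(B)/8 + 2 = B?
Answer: 2214838683394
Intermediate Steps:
k = 5
E(B) = -16 + 8*B
q(g) = -3 + 5*g/2 (q(g) = -3 + (5*g)/2 = -3 + 5*g/2)
U(m) = 1/21
G(w) = 1/21
(G(-1137) - 545195)*((-2065664 - 412778) - 1584029) = (1/21 - 545195)*((-2065664 - 412778) - 1584029) = -11449094*(-2478442 - 1584029)/21 = -11449094/21*(-4062471) = 2214838683394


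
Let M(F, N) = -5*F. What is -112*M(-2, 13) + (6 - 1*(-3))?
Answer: -1111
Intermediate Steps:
-112*M(-2, 13) + (6 - 1*(-3)) = -(-560)*(-2) + (6 - 1*(-3)) = -112*10 + (6 + 3) = -1120 + 9 = -1111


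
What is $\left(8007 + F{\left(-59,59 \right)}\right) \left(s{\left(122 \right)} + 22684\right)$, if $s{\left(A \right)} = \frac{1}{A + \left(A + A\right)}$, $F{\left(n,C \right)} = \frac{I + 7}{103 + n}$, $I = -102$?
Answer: $\frac{2924193839485}{16104} \approx 1.8158 \cdot 10^{8}$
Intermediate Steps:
$F{\left(n,C \right)} = - \frac{95}{103 + n}$ ($F{\left(n,C \right)} = \frac{-102 + 7}{103 + n} = - \frac{95}{103 + n}$)
$s{\left(A \right)} = \frac{1}{3 A}$ ($s{\left(A \right)} = \frac{1}{A + 2 A} = \frac{1}{3 A}$)
$\left(8007 + F{\left(-59,59 \right)}\right) \left(s{\left(122 \right)} + 22684\right) = \left(8007 - \frac{95}{103 - 59}\right) \left(\frac{1}{3 \cdot 122} + 22684\right) = \left(8007 - \frac{95}{44}\right) \left(\frac{1}{3} \cdot \frac{1}{122} + 22684\right) = \left(8007 - \frac{95}{44}\right) \left(\frac{1}{366} + 22684\right) = \left(8007 - \frac{95}{44}\right) \frac{8302345}{366} = \frac{352213}{44} \cdot \frac{8302345}{366} = \frac{2924193839485}{16104}$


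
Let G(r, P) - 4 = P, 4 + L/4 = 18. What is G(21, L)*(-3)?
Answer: -180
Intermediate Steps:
L = 56 (L = -16 + 4*18 = -16 + 72 = 56)
G(r, P) = 4 + P
G(21, L)*(-3) = (4 + 56)*(-3) = 60*(-3) = -180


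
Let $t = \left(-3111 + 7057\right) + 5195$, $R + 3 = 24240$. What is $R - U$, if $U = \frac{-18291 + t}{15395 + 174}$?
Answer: $\frac{377355003}{15569} \approx 24238.0$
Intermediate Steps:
$R = 24237$ ($R = -3 + 24240 = 24237$)
$t = 9141$ ($t = 3946 + 5195 = 9141$)
$U = - \frac{9150}{15569}$ ($U = \frac{-18291 + 9141}{15395 + 174} = - \frac{9150}{15569} \approx -0.58771$)
$R - U = 24237 - - \frac{9150}{15569} = 24237 + \frac{9150}{15569} = \frac{377355003}{15569}$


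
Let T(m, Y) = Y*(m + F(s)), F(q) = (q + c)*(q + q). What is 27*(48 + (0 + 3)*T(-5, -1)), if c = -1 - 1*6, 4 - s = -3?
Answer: 1701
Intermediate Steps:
s = 7 (s = 4 - 1*(-3) = 4 + 3 = 7)
c = -7 (c = -1 - 6 = -7)
F(q) = 2*q*(-7 + q) (F(q) = (q - 7)*(q + q) = (-7 + q)*(2*q) = 2*q*(-7 + q))
T(m, Y) = Y*m (T(m, Y) = Y*(m + 2*7*(-7 + 7)) = Y*(m + 2*7*0) = Y*(m + 0) = Y*m)
27*(48 + (0 + 3)*T(-5, -1)) = 27*(48 + (0 + 3)*(-1*(-5))) = 27*(48 + 3*5) = 27*(48 + 15) = 27*63 = 1701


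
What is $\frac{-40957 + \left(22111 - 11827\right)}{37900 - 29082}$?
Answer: $- \frac{30673}{8818} \approx -3.4785$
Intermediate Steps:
$\frac{-40957 + \left(22111 - 11827\right)}{37900 - 29082} = \frac{-40957 + 10284}{8818} = \left(-30673\right) \frac{1}{8818} = - \frac{30673}{8818}$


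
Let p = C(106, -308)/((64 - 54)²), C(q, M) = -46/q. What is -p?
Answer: 23/5300 ≈ 0.0043396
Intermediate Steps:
p = -23/5300 (p = (-46/106)/((64 - 54)²) = (-46*1/106)/(10²) = -23/53/100 = -23/53*1/100 = -23/5300 ≈ -0.0043396)
-p = -1*(-23/5300) = 23/5300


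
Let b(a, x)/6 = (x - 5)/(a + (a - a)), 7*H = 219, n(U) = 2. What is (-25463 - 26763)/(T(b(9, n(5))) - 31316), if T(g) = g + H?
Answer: 365582/219007 ≈ 1.6693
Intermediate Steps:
H = 219/7 (H = (1/7)*219 = 219/7 ≈ 31.286)
b(a, x) = 6*(-5 + x)/a (b(a, x) = 6*((x - 5)/(a + (a - a))) = 6*((-5 + x)/(a + 0)) = 6*((-5 + x)/a) = 6*(-5 + x)/a)
T(g) = 219/7 + g (T(g) = g + 219/7 = 219/7 + g)
(-25463 - 26763)/(T(b(9, n(5))) - 31316) = (-25463 - 26763)/((219/7 + 6*(-5 + 2)/9) - 31316) = -52226/((219/7 + 6*(1/9)*(-3)) - 31316) = -52226/((219/7 - 2) - 31316) = -52226/(205/7 - 31316) = -52226/(-219007/7) = -52226*(-7/219007) = 365582/219007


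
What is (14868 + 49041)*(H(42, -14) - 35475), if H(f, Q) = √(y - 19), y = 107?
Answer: -2267171775 + 127818*√22 ≈ -2.2666e+9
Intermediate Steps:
H(f, Q) = 2*√22 (H(f, Q) = √(107 - 19) = √88 = 2*√22)
(14868 + 49041)*(H(42, -14) - 35475) = (14868 + 49041)*(2*√22 - 35475) = 63909*(-35475 + 2*√22) = -2267171775 + 127818*√22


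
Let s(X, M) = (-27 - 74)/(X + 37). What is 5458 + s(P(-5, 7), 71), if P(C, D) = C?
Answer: 174555/32 ≈ 5454.8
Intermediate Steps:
s(X, M) = -101/(37 + X)
5458 + s(P(-5, 7), 71) = 5458 - 101/(37 - 5) = 5458 - 101/32 = 174555/32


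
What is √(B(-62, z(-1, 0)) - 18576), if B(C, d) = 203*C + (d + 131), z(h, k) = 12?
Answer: I*√31019 ≈ 176.12*I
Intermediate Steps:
B(C, d) = 131 + d + 203*C (B(C, d) = 203*C + (131 + d) = 131 + d + 203*C)
√(B(-62, z(-1, 0)) - 18576) = √((131 + 12 + 203*(-62)) - 18576) = √((131 + 12 - 12586) - 18576) = √(-12443 - 18576) = √(-31019) = I*√31019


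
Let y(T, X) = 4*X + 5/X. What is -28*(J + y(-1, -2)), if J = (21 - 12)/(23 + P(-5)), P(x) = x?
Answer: 280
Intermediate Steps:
J = ½ (J = (21 - 12)/(23 - 5) = 9/18 = 9*(1/18) = ½ ≈ 0.50000)
-28*(J + y(-1, -2)) = -28*(½ + (4*(-2) + 5/(-2))) = -28*(½ + (-8 + 5*(-½))) = -28*(½ + (-8 - 5/2)) = -28*(½ - 21/2) = -28*(-10) = 280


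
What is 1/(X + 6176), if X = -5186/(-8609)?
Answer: 8609/53174370 ≈ 0.00016190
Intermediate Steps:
X = 5186/8609 (X = -5186*(-1/8609) = 5186/8609 ≈ 0.60239)
1/(X + 6176) = 1/(5186/8609 + 6176) = 1/(53174370/8609) = 8609/53174370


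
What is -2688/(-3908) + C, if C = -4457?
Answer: -4353817/977 ≈ -4456.3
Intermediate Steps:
-2688/(-3908) + C = -2688/(-3908) - 4457 = -2688*(-1/3908) - 4457 = 672/977 - 4457 = -4353817/977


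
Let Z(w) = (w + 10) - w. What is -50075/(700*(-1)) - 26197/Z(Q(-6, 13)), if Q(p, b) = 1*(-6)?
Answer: -356743/140 ≈ -2548.2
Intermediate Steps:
Q(p, b) = -6
Z(w) = 10 (Z(w) = (10 + w) - w = 10)
-50075/(700*(-1)) - 26197/Z(Q(-6, 13)) = -50075/(700*(-1)) - 26197/10 = -50075/(-700) - 26197*1/10 = -50075*(-1/700) - 26197/10 = 2003/28 - 26197/10 = -356743/140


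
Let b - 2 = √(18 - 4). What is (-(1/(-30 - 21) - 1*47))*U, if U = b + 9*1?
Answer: 26378/51 + 2398*√14/51 ≈ 693.15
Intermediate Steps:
b = 2 + √14 (b = 2 + √(18 - 4) = 2 + √14 ≈ 5.7417)
U = 11 + √14 (U = (2 + √14) + 9*1 = (2 + √14) + 9 = 11 + √14 ≈ 14.742)
(-(1/(-30 - 21) - 1*47))*U = (-(1/(-30 - 21) - 1*47))*(11 + √14) = (-(1/(-51) - 47))*(11 + √14) = (-(-1/51 - 47))*(11 + √14) = (-1*(-2398/51))*(11 + √14) = 2398*(11 + √14)/51 = 26378/51 + 2398*√14/51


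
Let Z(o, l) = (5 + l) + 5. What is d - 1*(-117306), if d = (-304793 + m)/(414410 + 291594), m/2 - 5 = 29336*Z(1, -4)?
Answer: 82818552473/706004 ≈ 1.1731e+5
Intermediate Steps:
Z(o, l) = 10 + l
m = 352042 (m = 10 + 2*(29336*(10 - 4)) = 10 + 2*(29336*6) = 10 + 2*176016 = 10 + 352032 = 352042)
d = 47249/706004 (d = (-304793 + 352042)/(414410 + 291594) = 47249/706004 ≈ 0.066925)
d - 1*(-117306) = 47249/706004 - 1*(-117306) = 47249/706004 + 117306 = 82818552473/706004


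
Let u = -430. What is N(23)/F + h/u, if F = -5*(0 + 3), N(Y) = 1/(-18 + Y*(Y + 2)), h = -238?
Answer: 198806/359265 ≈ 0.55337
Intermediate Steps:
N(Y) = 1/(-18 + Y*(2 + Y))
F = -15 (F = -5*3 = -15)
N(23)/F + h/u = 1/((-18 + 23**2 + 2*23)*(-15)) - 238/(-430) = -1/15/(-18 + 529 + 46) - 238*(-1/430) = -1/15/557 + 119/215 = (1/557)*(-1/15) + 119/215 = -1/8355 + 119/215 = 198806/359265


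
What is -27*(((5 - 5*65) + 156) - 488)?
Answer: 17604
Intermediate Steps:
-27*(((5 - 5*65) + 156) - 488) = -27*(((5 - 325) + 156) - 488) = -27*((-320 + 156) - 488) = -27*(-164 - 488) = -27*(-652) = 17604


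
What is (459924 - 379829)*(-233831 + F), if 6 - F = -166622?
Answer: -5382624285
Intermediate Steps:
F = 166628 (F = 6 - 1*(-166622) = 6 + 166622 = 166628)
(459924 - 379829)*(-233831 + F) = (459924 - 379829)*(-233831 + 166628) = 80095*(-67203) = -5382624285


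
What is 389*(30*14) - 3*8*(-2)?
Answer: 163428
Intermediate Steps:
389*(30*14) - 3*8*(-2) = 389*420 - 24*(-2) = 163380 + 48 = 163428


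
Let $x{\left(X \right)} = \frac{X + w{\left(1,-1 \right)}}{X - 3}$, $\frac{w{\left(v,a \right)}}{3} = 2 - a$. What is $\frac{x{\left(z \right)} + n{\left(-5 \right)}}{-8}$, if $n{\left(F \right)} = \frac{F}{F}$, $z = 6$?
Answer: $- \frac{3}{4} \approx -0.75$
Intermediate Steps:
$w{\left(v,a \right)} = 6 - 3 a$ ($w{\left(v,a \right)} = 3 \left(2 - a\right) = 6 - 3 a$)
$x{\left(X \right)} = \frac{9 + X}{-3 + X}$ ($x{\left(X \right)} = \frac{X + \left(6 - -3\right)}{X - 3} = \frac{X + \left(6 + 3\right)}{-3 + X} = \frac{X + 9}{-3 + X} = \frac{9 + X}{-3 + X}$)
$n{\left(F \right)} = 1$
$\frac{x{\left(z \right)} + n{\left(-5 \right)}}{-8} = \frac{\frac{9 + 6}{-3 + 6} + 1}{-8} = \left(\frac{1}{3} \cdot 15 + 1\right) \left(- \frac{1}{8}\right) = \left(5 + 1\right) \left(- \frac{1}{8}\right) = 6 \left(- \frac{1}{8}\right) = - \frac{3}{4}$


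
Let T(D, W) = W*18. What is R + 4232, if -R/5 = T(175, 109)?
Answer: -5578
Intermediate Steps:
T(D, W) = 18*W
R = -9810 (R = -90*109 = -5*1962 = -9810)
R + 4232 = -9810 + 4232 = -5578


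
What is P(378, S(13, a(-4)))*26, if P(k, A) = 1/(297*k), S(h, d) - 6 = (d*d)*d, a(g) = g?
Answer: 13/56133 ≈ 0.00023159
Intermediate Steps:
S(h, d) = 6 + d³ (S(h, d) = 6 + (d*d)*d = 6 + d²*d = 6 + d³)
P(k, A) = 1/(297*k)
P(378, S(13, a(-4)))*26 = ((1/297)/378)*26 = ((1/297)*(1/378))*26 = (1/112266)*26 = 13/56133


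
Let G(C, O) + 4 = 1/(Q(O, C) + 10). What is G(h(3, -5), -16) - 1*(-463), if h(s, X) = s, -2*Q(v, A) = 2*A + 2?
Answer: 2755/6 ≈ 459.17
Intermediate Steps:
Q(v, A) = -1 - A (Q(v, A) = -(2*A + 2)/2 = -(2 + 2*A)/2 = -1 - A)
G(C, O) = -4 + 1/(9 - C) (G(C, O) = -4 + 1/((-1 - C) + 10) = -4 + 1/(9 - C))
G(h(3, -5), -16) - 1*(-463) = (35 - 4*3)/(-9 + 3) - 1*(-463) = (35 - 12)/(-6) + 463 = -⅙*23 + 463 = -23/6 + 463 = 2755/6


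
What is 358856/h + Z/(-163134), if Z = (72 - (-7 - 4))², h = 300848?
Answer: 1764658526/1533704301 ≈ 1.1506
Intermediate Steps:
Z = 6889 (Z = (72 - 1*(-11))² = (72 + 11)² = 83² = 6889)
358856/h + Z/(-163134) = 358856/300848 + 6889/(-163134) = 358856*(1/300848) + 6889*(-1/163134) = 44857/37606 - 6889/163134 = 1764658526/1533704301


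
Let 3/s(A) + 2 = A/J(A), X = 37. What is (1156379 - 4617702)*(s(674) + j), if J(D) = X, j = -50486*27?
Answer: 943640978012249/200 ≈ 4.7182e+12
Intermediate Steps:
j = -1363122
J(D) = 37
s(A) = 3/(-2 + A/37)
(1156379 - 4617702)*(s(674) + j) = (1156379 - 4617702)*(111/(-74 + 674) - 1363122) = -3461323*(111/600 - 1363122) = -3461323*(111*(1/600) - 1363122) = -3461323*(37/200 - 1363122) = -3461323*(-272624363/200) = 943640978012249/200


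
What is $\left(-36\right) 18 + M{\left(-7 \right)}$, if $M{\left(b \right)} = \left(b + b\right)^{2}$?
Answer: $-452$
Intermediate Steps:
$M{\left(b \right)} = 4 b^{2}$ ($M{\left(b \right)} = \left(2 b\right)^{2} = 4 b^{2}$)
$\left(-36\right) 18 + M{\left(-7 \right)} = \left(-36\right) 18 + 4 \left(-7\right)^{2} = -648 + 4 \cdot 49 = -648 + 196 = -452$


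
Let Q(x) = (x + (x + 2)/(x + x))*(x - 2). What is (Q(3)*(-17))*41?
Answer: -16031/6 ≈ -2671.8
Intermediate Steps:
Q(x) = (-2 + x)*(x + (2 + x)/(2*x)) (Q(x) = (x + (2 + x)/((2*x)))*(-2 + x) = (x + (2 + x)*(1/(2*x)))*(-2 + x) = (x + (2 + x)/(2*x))*(-2 + x) = (-2 + x)*(x + (2 + x)/(2*x)))
(Q(3)*(-17))*41 = ((3² - 2/3 - 3/2*3)*(-17))*41 = ((9 - 2*⅓ - 9/2)*(-17))*41 = ((9 - ⅔ - 9/2)*(-17))*41 = ((23/6)*(-17))*41 = -391/6*41 = -16031/6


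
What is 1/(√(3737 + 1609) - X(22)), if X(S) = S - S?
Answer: √66/594 ≈ 0.013677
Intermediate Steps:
X(S) = 0
1/(√(3737 + 1609) - X(22)) = 1/(√(3737 + 1609) - 1*0) = 1/(√5346 + 0) = 1/(9*√66 + 0) = 1/(9*√66) = √66/594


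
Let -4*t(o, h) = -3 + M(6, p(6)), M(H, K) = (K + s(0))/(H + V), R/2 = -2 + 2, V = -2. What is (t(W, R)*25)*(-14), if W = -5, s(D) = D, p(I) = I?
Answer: -525/4 ≈ -131.25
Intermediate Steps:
R = 0 (R = 2*(-2 + 2) = 2*0 = 0)
M(H, K) = K/(-2 + H) (M(H, K) = (K + 0)/(H - 2) = K/(-2 + H))
t(o, h) = 3/8 (t(o, h) = -(-3 + 6/(-2 + 6))/4 = -(-3 + 6/4)/4 = -(-3 + 6*(1/4))/4 = -(-3 + 3/2)/4 = -1/4*(-3/2) = 3/8)
(t(W, R)*25)*(-14) = ((3/8)*25)*(-14) = (75/8)*(-14) = -525/4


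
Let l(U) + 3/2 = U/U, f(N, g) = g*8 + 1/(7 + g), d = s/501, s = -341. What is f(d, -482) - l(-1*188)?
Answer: -3662727/950 ≈ -3855.5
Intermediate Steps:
d = -341/501 ≈ -0.68064
f(N, g) = 1/(7 + g) + 8*g (f(N, g) = 8*g + 1/(7 + g) = 1/(7 + g) + 8*g)
l(U) = -½ (l(U) = -3/2 + U/U = -3/2 + 1 = -½)
f(d, -482) - l(-1*188) = (1 + 8*(-482)² + 56*(-482))/(7 - 482) - 1*(-½) = (1 + 8*232324 - 26992)/(-475) + ½ = -(1 + 1858592 - 26992)/475 + ½ = -1/475*1831601 + ½ = -1831601/475 + ½ = -3662727/950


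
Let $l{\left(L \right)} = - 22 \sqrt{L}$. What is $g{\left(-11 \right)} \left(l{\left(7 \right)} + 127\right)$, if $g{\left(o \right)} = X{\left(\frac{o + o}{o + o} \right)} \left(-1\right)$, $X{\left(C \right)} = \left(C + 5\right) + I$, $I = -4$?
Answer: $-254 + 44 \sqrt{7} \approx -137.59$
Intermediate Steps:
$X{\left(C \right)} = 1 + C$ ($X{\left(C \right)} = \left(C + 5\right) - 4 = \left(5 + C\right) - 4 = 1 + C$)
$g{\left(o \right)} = -2$ ($g{\left(o \right)} = \left(1 + \frac{o + o}{o + o}\right) \left(-1\right) = \left(1 + \frac{2 o}{2 o}\right) \left(-1\right) = \left(1 + 2 o \frac{1}{2 o}\right) \left(-1\right) = \left(1 + 1\right) \left(-1\right) = 2 \left(-1\right) = -2$)
$g{\left(-11 \right)} \left(l{\left(7 \right)} + 127\right) = - 2 \left(- 22 \sqrt{7} + 127\right) = - 2 \left(127 - 22 \sqrt{7}\right) = -254 + 44 \sqrt{7}$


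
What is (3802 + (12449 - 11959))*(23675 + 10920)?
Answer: 148481740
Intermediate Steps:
(3802 + (12449 - 11959))*(23675 + 10920) = (3802 + 490)*34595 = 4292*34595 = 148481740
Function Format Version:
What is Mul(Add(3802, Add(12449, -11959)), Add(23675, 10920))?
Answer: 148481740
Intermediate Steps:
Mul(Add(3802, Add(12449, -11959)), Add(23675, 10920)) = Mul(Add(3802, 490), 34595) = Mul(4292, 34595) = 148481740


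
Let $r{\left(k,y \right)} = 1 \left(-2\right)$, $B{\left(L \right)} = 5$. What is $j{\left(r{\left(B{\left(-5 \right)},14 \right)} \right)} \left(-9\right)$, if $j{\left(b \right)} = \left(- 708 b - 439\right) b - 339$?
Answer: $20637$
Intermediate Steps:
$r{\left(k,y \right)} = -2$
$j{\left(b \right)} = -339 + b \left(-439 - 708 b\right)$ ($j{\left(b \right)} = \left(-439 - 708 b\right) b - 339 = b \left(-439 - 708 b\right) - 339 = -339 + b \left(-439 - 708 b\right)$)
$j{\left(r{\left(B{\left(-5 \right)},14 \right)} \right)} \left(-9\right) = \left(-339 - 708 \left(-2\right)^{2} - -878\right) \left(-9\right) = \left(-339 - 2832 + 878\right) \left(-9\right) = \left(-2293\right) \left(-9\right) = 20637$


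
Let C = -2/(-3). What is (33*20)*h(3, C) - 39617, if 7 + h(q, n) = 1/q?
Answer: -44017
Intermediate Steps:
C = ⅔ (C = -2*(-⅓) = ⅔ ≈ 0.66667)
h(q, n) = -7 + 1/q
(33*20)*h(3, C) - 39617 = (33*20)*(-7 + 1/3) - 39617 = 660*(-7 + ⅓) - 39617 = 660*(-20/3) - 39617 = -4400 - 39617 = -44017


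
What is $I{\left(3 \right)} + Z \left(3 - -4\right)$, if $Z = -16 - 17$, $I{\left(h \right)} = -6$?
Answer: $-237$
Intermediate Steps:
$Z = -33$
$I{\left(3 \right)} + Z \left(3 - -4\right) = -6 - 33 \left(3 - -4\right) = -6 - 33 \left(3 + 4\right) = -6 - 231 = -237$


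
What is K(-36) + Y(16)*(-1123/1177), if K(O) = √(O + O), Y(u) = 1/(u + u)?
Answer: -1123/37664 + 6*I*√2 ≈ -0.029816 + 8.4853*I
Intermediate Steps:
Y(u) = 1/(2*u)
K(O) = √2*√O (K(O) = √(2*O) = √2*√O)
K(-36) + Y(16)*(-1123/1177) = √2*√(-36) + ((½)/16)*(-1123/1177) = √2*(6*I) + ((½)*(1/16))*(-1123*1/1177) = 6*I*√2 + (1/32)*(-1123/1177) = 6*I*√2 - 1123/37664 = -1123/37664 + 6*I*√2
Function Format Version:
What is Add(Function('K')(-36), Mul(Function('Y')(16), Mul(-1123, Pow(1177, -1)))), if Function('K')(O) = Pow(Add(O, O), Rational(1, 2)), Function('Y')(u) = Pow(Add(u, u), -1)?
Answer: Add(Rational(-1123, 37664), Mul(6, I, Pow(2, Rational(1, 2)))) ≈ Add(-0.029816, Mul(8.4853, I))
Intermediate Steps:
Function('Y')(u) = Mul(Rational(1, 2), Pow(u, -1)) (Function('Y')(u) = Pow(Mul(2, u), -1) = Mul(Rational(1, 2), Pow(u, -1)))
Function('K')(O) = Mul(Pow(2, Rational(1, 2)), Pow(O, Rational(1, 2))) (Function('K')(O) = Pow(Mul(2, O), Rational(1, 2)) = Mul(Pow(2, Rational(1, 2)), Pow(O, Rational(1, 2))))
Add(Function('K')(-36), Mul(Function('Y')(16), Mul(-1123, Pow(1177, -1)))) = Add(Mul(Pow(2, Rational(1, 2)), Pow(-36, Rational(1, 2))), Mul(Mul(Rational(1, 2), Pow(16, -1)), Mul(-1123, Pow(1177, -1)))) = Add(Mul(Pow(2, Rational(1, 2)), Mul(6, I)), Mul(Mul(Rational(1, 2), Rational(1, 16)), Mul(-1123, Rational(1, 1177)))) = Add(Mul(6, I, Pow(2, Rational(1, 2))), Mul(Rational(1, 32), Rational(-1123, 1177))) = Add(Mul(6, I, Pow(2, Rational(1, 2))), Rational(-1123, 37664)) = Add(Rational(-1123, 37664), Mul(6, I, Pow(2, Rational(1, 2))))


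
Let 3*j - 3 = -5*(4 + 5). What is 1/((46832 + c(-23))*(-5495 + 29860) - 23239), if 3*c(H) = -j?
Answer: 3/3423456433 ≈ 8.7631e-10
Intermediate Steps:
j = -14 (j = 1 + (-5*(4 + 5))/3 = 1 + (-5*9)/3 = 1 + (1/3)*(-45) = 1 - 15 = -14)
c(H) = 14/3 (c(H) = (-1*(-14))/3 = (1/3)*14 = 14/3)
1/((46832 + c(-23))*(-5495 + 29860) - 23239) = 1/((46832 + 14/3)*(-5495 + 29860) - 23239) = 1/((140510/3)*24365 - 23239) = 1/(3423526150/3 - 23239) = 1/(3423456433/3) = 3/3423456433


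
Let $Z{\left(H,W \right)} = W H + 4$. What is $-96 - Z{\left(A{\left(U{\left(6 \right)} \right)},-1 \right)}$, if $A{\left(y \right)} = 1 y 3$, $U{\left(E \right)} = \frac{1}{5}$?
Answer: $- \frac{497}{5} \approx -99.4$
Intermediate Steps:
$U{\left(E \right)} = \frac{1}{5}$
$A{\left(y \right)} = 3 y$ ($A{\left(y \right)} = y 3 = 3 y$)
$Z{\left(H,W \right)} = 4 + H W$ ($Z{\left(H,W \right)} = H W + 4 = 4 + H W$)
$-96 - Z{\left(A{\left(U{\left(6 \right)} \right)},-1 \right)} = -96 - \left(4 + 3 \cdot \frac{1}{5} \left(-1\right)\right) = -96 - \left(4 + \frac{3}{5} \left(-1\right)\right) = -96 - \left(4 - \frac{3}{5}\right) = -96 - \frac{17}{5} = - \frac{497}{5}$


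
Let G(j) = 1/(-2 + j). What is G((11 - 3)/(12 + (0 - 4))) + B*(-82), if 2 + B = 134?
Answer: -10825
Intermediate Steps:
B = 132 (B = -2 + 134 = 132)
G((11 - 3)/(12 + (0 - 4))) + B*(-82) = 1/(-2 + (11 - 3)/(12 + (0 - 4))) + 132*(-82) = 1/(-2 + 8/(12 - 4)) - 10824 = 1/(-2 + 8/8) - 10824 = 1/(-2 + 8*(⅛)) - 10824 = 1/(-2 + 1) - 10824 = 1/(-1) - 10824 = -1 - 10824 = -10825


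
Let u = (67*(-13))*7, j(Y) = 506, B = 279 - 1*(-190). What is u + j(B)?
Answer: -5591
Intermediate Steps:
B = 469 (B = 279 + 190 = 469)
u = -6097 (u = -871*7 = -6097)
u + j(B) = -6097 + 506 = -5591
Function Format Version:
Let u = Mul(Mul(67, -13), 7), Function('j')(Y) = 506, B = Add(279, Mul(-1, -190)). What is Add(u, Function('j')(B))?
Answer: -5591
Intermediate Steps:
B = 469 (B = Add(279, 190) = 469)
u = -6097 (u = Mul(-871, 7) = -6097)
Add(u, Function('j')(B)) = Add(-6097, 506) = -5591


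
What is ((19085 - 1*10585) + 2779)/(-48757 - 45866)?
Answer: -11279/94623 ≈ -0.11920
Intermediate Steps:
((19085 - 1*10585) + 2779)/(-48757 - 45866) = ((19085 - 10585) + 2779)/(-94623) = (8500 + 2779)*(-1/94623) = 11279*(-1/94623) = -11279/94623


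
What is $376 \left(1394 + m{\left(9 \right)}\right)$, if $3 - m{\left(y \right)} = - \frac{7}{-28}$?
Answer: $525178$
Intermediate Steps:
$m{\left(y \right)} = \frac{11}{4}$ ($m{\left(y \right)} = 3 - - \frac{7}{-28} = 3 - \left(-7\right) \left(- \frac{1}{28}\right) = 3 - \frac{1}{4} = \frac{11}{4}$)
$376 \left(1394 + m{\left(9 \right)}\right) = 376 \left(1394 + \frac{11}{4}\right) = 376 \cdot \frac{5587}{4} = 525178$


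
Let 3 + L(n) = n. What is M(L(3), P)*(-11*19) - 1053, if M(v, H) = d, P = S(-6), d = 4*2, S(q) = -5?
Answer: -2725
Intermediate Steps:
d = 8
L(n) = -3 + n
P = -5
M(v, H) = 8
M(L(3), P)*(-11*19) - 1053 = 8*(-11*19) - 1053 = 8*(-209) - 1053 = -1672 - 1053 = -2725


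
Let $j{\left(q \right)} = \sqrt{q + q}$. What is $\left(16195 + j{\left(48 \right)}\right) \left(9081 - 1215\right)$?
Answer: $127389870 + 31464 \sqrt{6} \approx 1.2747 \cdot 10^{8}$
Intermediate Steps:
$j{\left(q \right)} = \sqrt{2} \sqrt{q}$ ($j{\left(q \right)} = \sqrt{2 q} = \sqrt{2} \sqrt{q}$)
$\left(16195 + j{\left(48 \right)}\right) \left(9081 - 1215\right) = \left(16195 + \sqrt{2} \sqrt{48}\right) \left(9081 - 1215\right) = \left(16195 + \sqrt{2} \cdot 4 \sqrt{3}\right) 7866 = \left(16195 + 4 \sqrt{6}\right) 7866 = 127389870 + 31464 \sqrt{6}$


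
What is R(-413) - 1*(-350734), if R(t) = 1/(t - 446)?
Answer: 301280505/859 ≈ 3.5073e+5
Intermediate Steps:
R(t) = 1/(-446 + t)
R(-413) - 1*(-350734) = 1/(-446 - 413) - 1*(-350734) = 1/(-859) + 350734 = -1/859 + 350734 = 301280505/859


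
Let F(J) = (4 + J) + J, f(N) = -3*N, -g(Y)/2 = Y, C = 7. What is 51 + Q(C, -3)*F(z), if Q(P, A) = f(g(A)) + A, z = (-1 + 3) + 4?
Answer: -285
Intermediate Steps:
g(Y) = -2*Y
z = 6 (z = 2 + 4 = 6)
F(J) = 4 + 2*J
Q(P, A) = 7*A (Q(P, A) = -(-6)*A + A = 6*A + A = 7*A)
51 + Q(C, -3)*F(z) = 51 + (7*(-3))*(4 + 2*6) = 51 - 21*(4 + 12) = 51 - 21*16 = 51 - 336 = -285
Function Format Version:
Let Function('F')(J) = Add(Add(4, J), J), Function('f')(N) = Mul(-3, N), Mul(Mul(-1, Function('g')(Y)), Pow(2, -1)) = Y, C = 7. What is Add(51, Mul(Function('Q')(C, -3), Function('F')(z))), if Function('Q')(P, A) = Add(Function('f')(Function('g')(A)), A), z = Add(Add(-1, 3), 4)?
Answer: -285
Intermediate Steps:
Function('g')(Y) = Mul(-2, Y)
z = 6 (z = Add(2, 4) = 6)
Function('F')(J) = Add(4, Mul(2, J))
Function('Q')(P, A) = Mul(7, A) (Function('Q')(P, A) = Add(Mul(-3, Mul(-2, A)), A) = Add(Mul(6, A), A) = Mul(7, A))
Add(51, Mul(Function('Q')(C, -3), Function('F')(z))) = Add(51, Mul(Mul(7, -3), Add(4, Mul(2, 6)))) = Add(51, Mul(-21, Add(4, 12))) = Add(51, Mul(-21, 16)) = Add(51, -336) = -285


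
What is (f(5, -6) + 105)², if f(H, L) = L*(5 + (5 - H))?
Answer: 5625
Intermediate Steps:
f(H, L) = L*(10 - H)
(f(5, -6) + 105)² = (-6*(10 - 1*5) + 105)² = (-6*(10 - 5) + 105)² = (-6*5 + 105)² = (-30 + 105)² = 75² = 5625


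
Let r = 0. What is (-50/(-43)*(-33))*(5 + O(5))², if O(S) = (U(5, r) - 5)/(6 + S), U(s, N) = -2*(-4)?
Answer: -504600/473 ≈ -1066.8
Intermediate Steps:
U(s, N) = 8
O(S) = 3/(6 + S) (O(S) = (8 - 5)/(6 + S) = 3/(6 + S))
(-50/(-43)*(-33))*(5 + O(5))² = (-50/(-43)*(-33))*(5 + 3/(6 + 5))² = (-50*(-1/43)*(-33))*(5 + 3/11)² = ((50/43)*(-33))*(5 + 3*(1/11))² = -1650*(5 + 3/11)²/43 = -1650*(58/11)²/43 = -1650/43*3364/121 = -504600/473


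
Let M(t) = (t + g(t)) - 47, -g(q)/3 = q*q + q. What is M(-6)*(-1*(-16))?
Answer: -2288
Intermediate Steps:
g(q) = -3*q - 3*q² (g(q) = -3*(q*q + q) = -3*(q² + q) = -3*(q + q²) = -3*q - 3*q²)
M(t) = -47 + t - 3*t*(1 + t) (M(t) = (t - 3*t*(1 + t)) - 47 = -47 + t - 3*t*(1 + t))
M(-6)*(-1*(-16)) = (-47 - 6 - 3*(-6)*(1 - 6))*(-1*(-16)) = (-47 - 6 - 3*(-6)*(-5))*16 = (-47 - 6 - 90)*16 = -143*16 = -2288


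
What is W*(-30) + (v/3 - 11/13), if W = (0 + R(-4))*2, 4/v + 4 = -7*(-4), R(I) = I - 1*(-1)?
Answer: 41935/234 ≈ 179.21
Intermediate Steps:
R(I) = 1 + I (R(I) = I + 1 = 1 + I)
v = 1/6 (v = 4/(-4 - 7*(-4)) = 4/(-4 + 28) = 4/24 = 4*(1/24) = 1/6 ≈ 0.16667)
W = -6 (W = (0 + (1 - 4))*2 = (0 - 3)*2 = -3*2 = -6)
W*(-30) + (v/3 - 11/13) = -6*(-30) + ((1/6)/3 - 11/13) = 180 + ((1/6)*(1/3) - 11*1/13) = 180 + (1/18 - 11/13) = 180 - 185/234 = 41935/234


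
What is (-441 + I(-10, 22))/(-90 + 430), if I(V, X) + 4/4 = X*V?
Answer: -331/170 ≈ -1.9471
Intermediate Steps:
I(V, X) = -1 + V*X (I(V, X) = -1 + X*V = -1 + V*X)
(-441 + I(-10, 22))/(-90 + 430) = (-441 + (-1 - 10*22))/(-90 + 430) = (-441 + (-1 - 220))/340 = (-441 - 221)*(1/340) = -662*1/340 = -331/170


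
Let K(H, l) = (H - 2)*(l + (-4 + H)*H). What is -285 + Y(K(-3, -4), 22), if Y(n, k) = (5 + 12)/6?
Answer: -1693/6 ≈ -282.17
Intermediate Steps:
K(H, l) = (-2 + H)*(l + H*(-4 + H))
Y(n, k) = 17/6 (Y(n, k) = 17*(⅙) = 17/6)
-285 + Y(K(-3, -4), 22) = -285 + 17/6 = -1693/6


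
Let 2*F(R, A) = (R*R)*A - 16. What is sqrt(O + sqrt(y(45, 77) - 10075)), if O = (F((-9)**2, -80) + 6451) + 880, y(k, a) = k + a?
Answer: sqrt(-255117 + I*sqrt(9953)) ≈ 0.0988 + 505.09*I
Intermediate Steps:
F(R, A) = -8 + A*R**2/2 (F(R, A) = ((R*R)*A - 16)/2 = (R**2*A - 16)/2 = (A*R**2 - 16)/2 = (-16 + A*R**2)/2 = -8 + A*R**2/2)
y(k, a) = a + k
O = -255117 (O = ((-8 + (1/2)*(-80)*((-9)**2)**2) + 6451) + 880 = ((-8 + (1/2)*(-80)*81**2) + 6451) + 880 = ((-8 + (1/2)*(-80)*6561) + 6451) + 880 = ((-8 - 262440) + 6451) + 880 = (-262448 + 6451) + 880 = -255997 + 880 = -255117)
sqrt(O + sqrt(y(45, 77) - 10075)) = sqrt(-255117 + sqrt((77 + 45) - 10075)) = sqrt(-255117 + sqrt(122 - 10075)) = sqrt(-255117 + sqrt(-9953)) = sqrt(-255117 + I*sqrt(9953))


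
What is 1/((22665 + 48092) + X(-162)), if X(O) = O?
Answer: 1/70595 ≈ 1.4165e-5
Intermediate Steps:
1/((22665 + 48092) + X(-162)) = 1/((22665 + 48092) - 162) = 1/(70757 - 162) = 1/70595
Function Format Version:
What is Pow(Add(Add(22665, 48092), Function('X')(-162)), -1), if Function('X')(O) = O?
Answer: Rational(1, 70595) ≈ 1.4165e-5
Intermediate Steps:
Pow(Add(Add(22665, 48092), Function('X')(-162)), -1) = Pow(Add(Add(22665, 48092), -162), -1) = Pow(Add(70757, -162), -1) = Pow(70595, -1) = Rational(1, 70595)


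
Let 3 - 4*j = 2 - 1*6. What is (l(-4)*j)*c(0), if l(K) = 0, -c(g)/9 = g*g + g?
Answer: 0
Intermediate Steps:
c(g) = -9*g - 9*g**2 (c(g) = -9*(g*g + g) = -9*(g**2 + g) = -9*(g + g**2) = -9*g - 9*g**2)
j = 7/4 (j = 3/4 - (2 - 1*6)/4 = 3/4 - (2 - 6)/4 = 3/4 - 1/4*(-4) = 3/4 + 1 = 7/4 ≈ 1.7500)
(l(-4)*j)*c(0) = (0*(7/4))*(-9*0*(1 + 0)) = 0*(-9*0*1) = 0*0 = 0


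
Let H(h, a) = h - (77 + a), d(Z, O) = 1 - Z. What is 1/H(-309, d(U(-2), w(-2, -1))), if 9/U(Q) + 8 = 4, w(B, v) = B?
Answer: -4/1557 ≈ -0.0025690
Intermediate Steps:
U(Q) = -9/4 (U(Q) = 9/(-8 + 4) = 9/(-4) = 9*(-1/4) = -9/4)
H(h, a) = -77 + h - a (H(h, a) = h + (-77 - a) = -77 + h - a)
1/H(-309, d(U(-2), w(-2, -1))) = 1/(-77 - 309 - (1 - 1*(-9/4))) = 1/(-77 - 309 - (1 + 9/4)) = 1/(-77 - 309 - 1*13/4) = 1/(-77 - 309 - 13/4) = 1/(-1557/4) = -4/1557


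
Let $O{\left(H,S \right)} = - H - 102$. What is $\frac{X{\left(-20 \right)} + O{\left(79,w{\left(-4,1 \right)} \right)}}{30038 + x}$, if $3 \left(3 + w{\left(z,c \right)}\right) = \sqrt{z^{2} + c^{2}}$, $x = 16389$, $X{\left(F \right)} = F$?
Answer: $- \frac{201}{46427} \approx -0.0043294$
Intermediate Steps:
$w{\left(z,c \right)} = -3 + \frac{\sqrt{c^{2} + z^{2}}}{3}$ ($w{\left(z,c \right)} = -3 + \frac{\sqrt{z^{2} + c^{2}}}{3} = -3 + \frac{\sqrt{c^{2} + z^{2}}}{3}$)
$O{\left(H,S \right)} = -102 - H$ ($O{\left(H,S \right)} = - H - 102 = -102 - H$)
$\frac{X{\left(-20 \right)} + O{\left(79,w{\left(-4,1 \right)} \right)}}{30038 + x} = \frac{-20 - 181}{30038 + 16389} = \frac{-20 - 181}{46427} = \left(-20 - 181\right) \frac{1}{46427} = \left(-201\right) \frac{1}{46427} = - \frac{201}{46427}$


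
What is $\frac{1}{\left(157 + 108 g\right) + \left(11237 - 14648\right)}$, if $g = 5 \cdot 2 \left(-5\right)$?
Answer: $- \frac{1}{8654} \approx -0.00011555$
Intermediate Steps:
$g = -50$ ($g = 10 \left(-5\right) = -50$)
$\frac{1}{\left(157 + 108 g\right) + \left(11237 - 14648\right)} = \frac{1}{\left(157 + 108 \left(-50\right)\right) + \left(11237 - 14648\right)} = \frac{1}{\left(157 - 5400\right) - 3411} = \frac{1}{-5243 - 3411} = \frac{1}{-8654} = - \frac{1}{8654}$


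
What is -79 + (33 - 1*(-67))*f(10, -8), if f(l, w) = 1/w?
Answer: -183/2 ≈ -91.500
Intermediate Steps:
-79 + (33 - 1*(-67))*f(10, -8) = -79 + (33 - 1*(-67))/(-8) = -79 + (33 + 67)*(-1/8) = -79 + 100*(-1/8) = -79 - 25/2 = -183/2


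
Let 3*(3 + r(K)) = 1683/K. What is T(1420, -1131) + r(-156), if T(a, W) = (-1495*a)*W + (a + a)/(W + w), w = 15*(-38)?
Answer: 212373242423677/88452 ≈ 2.4010e+9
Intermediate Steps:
w = -570
T(a, W) = -1495*W*a + 2*a/(-570 + W) (T(a, W) = (-1495*a)*W + (a + a)/(W - 570) = -1495*W*a + (2*a)/(-570 + W) = -1495*W*a + 2*a/(-570 + W))
r(K) = -3 + 561/K (r(K) = -3 + (1683/K)/3 = -3 + 561/K)
T(1420, -1131) + r(-156) = 1420*(2 - 1495*(-1131)² + 852150*(-1131))/(-570 - 1131) + (-3 + 561/(-156)) = 1420*(2 - 1495*1279161 - 963781650)/(-1701) + (-3 + 561*(-1/156)) = 1420*(-1/1701)*(2 - 1912345695 - 963781650) + (-3 - 187/52) = 1420*(-1/1701)*(-2876127343) - 343/52 = 4084100827060/1701 - 343/52 = 212373242423677/88452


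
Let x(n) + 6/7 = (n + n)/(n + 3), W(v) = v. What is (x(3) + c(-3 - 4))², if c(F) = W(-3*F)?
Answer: 21904/49 ≈ 447.02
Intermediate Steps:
x(n) = -6/7 + 2*n/(3 + n) (x(n) = -6/7 + (n + n)/(n + 3) = -6/7 + (2*n)/(3 + n) = -6/7 + 2*n/(3 + n))
c(F) = -3*F
(x(3) + c(-3 - 4))² = (2*(-9 + 4*3)/(7*(3 + 3)) - 3*(-3 - 4))² = ((2/7)*(-9 + 12)/6 - 3*(-7))² = ((2/7)*(⅙)*3 + 21)² = (⅐ + 21)² = (148/7)² = 21904/49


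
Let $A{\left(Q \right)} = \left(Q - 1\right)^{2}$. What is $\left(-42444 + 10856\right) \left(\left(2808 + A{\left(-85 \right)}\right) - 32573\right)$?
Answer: $706591972$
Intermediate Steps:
$A{\left(Q \right)} = \left(-1 + Q\right)^{2}$
$\left(-42444 + 10856\right) \left(\left(2808 + A{\left(-85 \right)}\right) - 32573\right) = \left(-42444 + 10856\right) \left(\left(2808 + \left(-1 - 85\right)^{2}\right) - 32573\right) = - 31588 \left(\left(2808 + \left(-86\right)^{2}\right) - 32573\right) = - 31588 \left(\left(2808 + 7396\right) - 32573\right) = - 31588 \left(10204 - 32573\right) = \left(-31588\right) \left(-22369\right) = 706591972$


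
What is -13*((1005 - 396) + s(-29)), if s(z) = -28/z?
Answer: -229957/29 ≈ -7929.6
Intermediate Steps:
-13*((1005 - 396) + s(-29)) = -13*((1005 - 396) - 28/(-29)) = -13*(609 - 28*(-1/29)) = -13*(609 + 28/29) = -13*17689/29 = -229957/29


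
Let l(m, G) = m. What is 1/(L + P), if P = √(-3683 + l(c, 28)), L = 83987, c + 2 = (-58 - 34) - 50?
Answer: 83987/7053819996 - I*√3827/7053819996 ≈ 1.1907e-5 - 8.7701e-9*I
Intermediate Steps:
c = -144 (c = -2 + ((-58 - 34) - 50) = -2 + (-92 - 50) = -2 - 142 = -144)
P = I*√3827 (P = √(-3683 - 144) = √(-3827) = I*√3827 ≈ 61.863*I)
1/(L + P) = 1/(83987 + I*√3827)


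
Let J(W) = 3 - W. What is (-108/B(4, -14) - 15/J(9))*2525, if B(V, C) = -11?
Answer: 684275/22 ≈ 31103.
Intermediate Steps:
(-108/B(4, -14) - 15/J(9))*2525 = (-108/(-11) - 15/(3 - 1*9))*2525 = (-108*(-1/11) - 15/(3 - 9))*2525 = (108/11 - 15/(-6))*2525 = (108/11 - 15*(-⅙))*2525 = (108/11 + 5/2)*2525 = (271/22)*2525 = 684275/22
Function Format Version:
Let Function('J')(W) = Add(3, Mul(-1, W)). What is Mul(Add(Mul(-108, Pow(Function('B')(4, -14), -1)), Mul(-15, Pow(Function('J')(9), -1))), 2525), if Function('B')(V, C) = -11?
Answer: Rational(684275, 22) ≈ 31103.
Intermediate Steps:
Mul(Add(Mul(-108, Pow(Function('B')(4, -14), -1)), Mul(-15, Pow(Function('J')(9), -1))), 2525) = Mul(Add(Mul(-108, Pow(-11, -1)), Mul(-15, Pow(Add(3, Mul(-1, 9)), -1))), 2525) = Mul(Add(Mul(-108, Rational(-1, 11)), Mul(-15, Pow(Add(3, -9), -1))), 2525) = Mul(Add(Rational(108, 11), Mul(-15, Pow(-6, -1))), 2525) = Mul(Add(Rational(108, 11), Mul(-15, Rational(-1, 6))), 2525) = Mul(Add(Rational(108, 11), Rational(5, 2)), 2525) = Mul(Rational(271, 22), 2525) = Rational(684275, 22)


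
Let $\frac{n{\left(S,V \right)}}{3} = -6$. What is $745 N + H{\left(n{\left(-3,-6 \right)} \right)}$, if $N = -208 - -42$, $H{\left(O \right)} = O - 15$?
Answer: $-123703$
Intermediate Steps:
$n{\left(S,V \right)} = -18$ ($n{\left(S,V \right)} = 3 \left(-6\right) = -18$)
$H{\left(O \right)} = -15 + O$
$N = -166$ ($N = -208 + 42 = -166$)
$745 N + H{\left(n{\left(-3,-6 \right)} \right)} = 745 \left(-166\right) - 33 = -123670 - 33 = -123703$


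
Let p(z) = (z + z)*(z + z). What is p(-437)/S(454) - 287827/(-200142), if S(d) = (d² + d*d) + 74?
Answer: 135778234727/41259873726 ≈ 3.2908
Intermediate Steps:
S(d) = 74 + 2*d² (S(d) = (d² + d²) + 74 = 2*d² + 74 = 74 + 2*d²)
p(z) = 4*z² (p(z) = (2*z)*(2*z) = 4*z²)
p(-437)/S(454) - 287827/(-200142) = (4*(-437)²)/(74 + 2*454²) - 287827/(-200142) = (4*190969)/(74 + 2*206116) - 287827*(-1/200142) = 763876/(74 + 412232) + 287827/200142 = 763876/412306 + 287827/200142 = 763876*(1/412306) + 287827/200142 = 381938/206153 + 287827/200142 = 135778234727/41259873726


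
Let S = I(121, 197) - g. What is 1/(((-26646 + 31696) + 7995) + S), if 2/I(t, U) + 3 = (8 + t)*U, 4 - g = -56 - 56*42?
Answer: 12705/135092266 ≈ 9.4047e-5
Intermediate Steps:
g = 2412 (g = 4 - (-56 - 56*42) = 4 - (-56 - 2352) = 4 - 1*(-2408) = 4 + 2408 = 2412)
I(t, U) = 2/(-3 + U*(8 + t)) (I(t, U) = 2/(-3 + (8 + t)*U) = 2/(-3 + U*(8 + t)))
S = -30644459/12705 (S = 2/(-3 + 8*197 + 197*121) - 1*2412 = 2/(-3 + 1576 + 23837) - 2412 = 2/25410 - 2412 = 2*(1/25410) - 2412 = 1/12705 - 2412 = -30644459/12705 ≈ -2412.0)
1/(((-26646 + 31696) + 7995) + S) = 1/(((-26646 + 31696) + 7995) - 30644459/12705) = 1/((5050 + 7995) - 30644459/12705) = 1/(13045 - 30644459/12705) = 1/(135092266/12705) = 12705/135092266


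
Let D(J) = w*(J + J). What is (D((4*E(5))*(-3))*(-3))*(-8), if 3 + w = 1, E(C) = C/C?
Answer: 1152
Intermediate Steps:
E(C) = 1
w = -2 (w = -3 + 1 = -2)
D(J) = -4*J (D(J) = -2*(J + J) = -4*J)
(D((4*E(5))*(-3))*(-3))*(-8) = (-4*4*1*(-3)*(-3))*(-8) = (-16*(-3)*(-3))*(-8) = (-4*(-12)*(-3))*(-8) = (48*(-3))*(-8) = -144*(-8) = 1152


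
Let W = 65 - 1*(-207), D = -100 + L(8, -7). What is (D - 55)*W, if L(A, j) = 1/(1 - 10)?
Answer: -379712/9 ≈ -42190.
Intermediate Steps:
L(A, j) = -⅑ (L(A, j) = 1/(-9) = -⅑)
D = -901/9 (D = -100 - ⅑ = -901/9 ≈ -100.11)
W = 272 (W = 65 + 207 = 272)
(D - 55)*W = (-901/9 - 55)*272 = -1396/9*272 = -379712/9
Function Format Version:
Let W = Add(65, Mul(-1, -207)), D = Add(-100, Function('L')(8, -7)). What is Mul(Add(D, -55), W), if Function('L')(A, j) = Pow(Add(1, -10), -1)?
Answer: Rational(-379712, 9) ≈ -42190.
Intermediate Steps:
Function('L')(A, j) = Rational(-1, 9) (Function('L')(A, j) = Pow(-9, -1) = Rational(-1, 9))
D = Rational(-901, 9) (D = Add(-100, Rational(-1, 9)) = Rational(-901, 9) ≈ -100.11)
W = 272 (W = Add(65, 207) = 272)
Mul(Add(D, -55), W) = Mul(Add(Rational(-901, 9), -55), 272) = Mul(Rational(-1396, 9), 272) = Rational(-379712, 9)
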